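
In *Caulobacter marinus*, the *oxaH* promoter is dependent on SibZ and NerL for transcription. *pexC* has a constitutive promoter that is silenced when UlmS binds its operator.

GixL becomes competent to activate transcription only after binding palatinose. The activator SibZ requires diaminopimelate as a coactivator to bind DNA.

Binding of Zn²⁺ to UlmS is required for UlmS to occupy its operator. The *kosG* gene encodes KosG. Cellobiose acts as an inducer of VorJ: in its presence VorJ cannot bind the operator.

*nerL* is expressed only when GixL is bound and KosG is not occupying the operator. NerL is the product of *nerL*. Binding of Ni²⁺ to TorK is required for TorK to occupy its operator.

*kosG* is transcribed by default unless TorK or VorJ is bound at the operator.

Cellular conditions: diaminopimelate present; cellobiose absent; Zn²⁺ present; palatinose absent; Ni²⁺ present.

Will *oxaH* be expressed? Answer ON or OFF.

Diaminopimelate is present, so SibZ is active.
Ni²⁺ is present, so TorK is active.
Cellobiose is absent, so VorJ is active.
With repressor TorK bound, *kosG* is not transcribed.
So KosG is not produced.
Palatinose is absent, so GixL is inactive.
Required activator GixL is absent, so *nerL* is not transcribed.
So NerL is not produced.
Required activator NerL is absent, so *oxaH* is not transcribed.

OFF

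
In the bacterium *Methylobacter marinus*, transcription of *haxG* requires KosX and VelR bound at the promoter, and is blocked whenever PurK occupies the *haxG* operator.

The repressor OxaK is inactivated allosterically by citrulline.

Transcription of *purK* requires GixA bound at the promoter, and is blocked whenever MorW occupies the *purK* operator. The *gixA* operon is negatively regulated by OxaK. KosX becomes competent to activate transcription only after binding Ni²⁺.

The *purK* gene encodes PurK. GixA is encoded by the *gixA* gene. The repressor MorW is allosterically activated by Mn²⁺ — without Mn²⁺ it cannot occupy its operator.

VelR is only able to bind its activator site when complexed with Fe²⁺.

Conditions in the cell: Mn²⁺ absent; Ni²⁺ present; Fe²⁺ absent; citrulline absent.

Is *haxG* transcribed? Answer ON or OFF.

Ni²⁺ is present, so KosX is active.
Fe²⁺ is absent, so VelR is inactive.
Citrulline is absent, so OxaK is active.
With repressor OxaK bound, *gixA* is not transcribed.
So GixA is not produced.
Mn²⁺ is absent, so MorW is inactive.
Required activator GixA is absent, so *purK* is not transcribed.
So PurK is not produced.
Required activator VelR is absent, so *haxG* is not transcribed.

OFF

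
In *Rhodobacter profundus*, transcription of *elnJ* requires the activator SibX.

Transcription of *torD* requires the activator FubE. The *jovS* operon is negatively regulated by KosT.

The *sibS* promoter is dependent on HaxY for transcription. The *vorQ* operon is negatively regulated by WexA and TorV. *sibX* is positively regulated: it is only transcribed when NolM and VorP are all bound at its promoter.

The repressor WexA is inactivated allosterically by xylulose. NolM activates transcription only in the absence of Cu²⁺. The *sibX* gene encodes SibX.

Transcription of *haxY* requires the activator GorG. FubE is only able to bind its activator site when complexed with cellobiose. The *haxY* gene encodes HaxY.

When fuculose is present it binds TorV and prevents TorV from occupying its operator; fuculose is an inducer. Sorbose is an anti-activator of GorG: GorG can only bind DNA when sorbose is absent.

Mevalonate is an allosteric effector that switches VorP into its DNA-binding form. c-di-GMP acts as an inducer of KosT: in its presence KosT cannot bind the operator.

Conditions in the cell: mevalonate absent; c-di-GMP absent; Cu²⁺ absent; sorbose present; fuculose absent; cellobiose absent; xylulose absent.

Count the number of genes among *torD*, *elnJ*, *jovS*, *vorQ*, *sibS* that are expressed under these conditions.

0

Cellobiose is absent, so FubE is inactive.
Required activator FubE is absent, so *torD* is not transcribed.
→ *torD* is OFF.
Cu²⁺ is absent, so NolM is active.
Mevalonate is absent, so VorP is inactive.
Required activator VorP is absent, so *sibX* is not transcribed.
So SibX is not produced.
Required activator SibX is absent, so *elnJ* is not transcribed.
→ *elnJ* is OFF.
c-di-GMP is absent, so KosT is active.
With repressor KosT bound, *jovS* is not transcribed.
→ *jovS* is OFF.
Xylulose is absent, so WexA is active.
Fuculose is absent, so TorV is active.
With repressor WexA bound, *vorQ* is not transcribed.
→ *vorQ* is OFF.
Sorbose is present, so GorG is inactive.
Required activator GorG is absent, so *haxY* is not transcribed.
So HaxY is not produced.
Required activator HaxY is absent, so *sibS* is not transcribed.
→ *sibS* is OFF.
0 of the 5 genes are transcribed.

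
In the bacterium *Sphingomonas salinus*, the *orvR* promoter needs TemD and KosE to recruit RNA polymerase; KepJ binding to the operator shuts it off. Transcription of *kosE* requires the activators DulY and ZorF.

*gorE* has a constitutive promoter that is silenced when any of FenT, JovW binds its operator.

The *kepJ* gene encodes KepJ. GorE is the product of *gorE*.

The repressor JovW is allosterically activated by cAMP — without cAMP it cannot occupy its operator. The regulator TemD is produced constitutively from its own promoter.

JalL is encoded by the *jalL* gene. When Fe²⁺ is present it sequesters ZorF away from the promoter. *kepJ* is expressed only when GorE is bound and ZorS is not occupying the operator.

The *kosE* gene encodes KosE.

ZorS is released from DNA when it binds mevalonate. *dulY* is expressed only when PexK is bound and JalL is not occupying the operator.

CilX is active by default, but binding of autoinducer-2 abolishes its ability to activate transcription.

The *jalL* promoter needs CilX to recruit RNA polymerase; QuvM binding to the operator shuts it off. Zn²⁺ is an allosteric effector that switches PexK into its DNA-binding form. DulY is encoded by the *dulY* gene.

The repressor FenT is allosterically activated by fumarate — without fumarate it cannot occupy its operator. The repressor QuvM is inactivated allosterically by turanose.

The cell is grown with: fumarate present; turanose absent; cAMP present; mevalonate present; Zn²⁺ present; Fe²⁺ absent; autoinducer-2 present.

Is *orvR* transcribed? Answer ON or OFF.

TemD is produced constitutively and is active.
Mevalonate is present, so ZorS is inactive.
Fumarate is present, so FenT is active.
cAMP is present, so JovW is active.
With repressor FenT bound, *gorE* is not transcribed.
So GorE is not produced.
Required activator GorE is absent, so *kepJ* is not transcribed.
So KepJ is not produced.
Zn²⁺ is present, so PexK is active.
Turanose is absent, so QuvM is active.
Autoinducer-2 is present, so CilX is inactive.
With repressor QuvM bound, *jalL* is not transcribed.
So JalL is not produced.
No repressor is bound and PexK is active, so *dulY* is transcribed.
So DulY is produced and active.
Fe²⁺ is absent, so ZorF is active.
No repressor is bound and DulY and ZorF are active, so *kosE* is transcribed.
So KosE is produced and active.
No repressor is bound and TemD and KosE are active, so *orvR* is transcribed.

ON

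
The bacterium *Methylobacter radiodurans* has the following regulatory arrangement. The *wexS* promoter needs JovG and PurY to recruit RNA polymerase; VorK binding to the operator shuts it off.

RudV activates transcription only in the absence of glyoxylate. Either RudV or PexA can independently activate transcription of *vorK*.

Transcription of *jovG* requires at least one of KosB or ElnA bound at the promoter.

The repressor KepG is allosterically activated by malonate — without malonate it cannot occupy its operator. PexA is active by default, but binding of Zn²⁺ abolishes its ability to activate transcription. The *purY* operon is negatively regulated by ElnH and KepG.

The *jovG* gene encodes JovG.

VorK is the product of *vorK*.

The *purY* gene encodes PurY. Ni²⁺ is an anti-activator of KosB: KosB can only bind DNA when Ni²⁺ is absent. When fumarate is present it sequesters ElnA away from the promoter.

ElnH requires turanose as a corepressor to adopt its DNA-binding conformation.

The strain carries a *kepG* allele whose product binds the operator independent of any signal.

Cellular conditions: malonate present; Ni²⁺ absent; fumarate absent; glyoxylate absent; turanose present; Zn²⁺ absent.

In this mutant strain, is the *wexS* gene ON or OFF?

Ni²⁺ is absent, so KosB is active.
Fumarate is absent, so ElnA is active.
Activator KosB is present, so *jovG* is transcribed.
So JovG is produced and active.
Glyoxylate is absent, so RudV is active.
Zn²⁺ is absent, so PexA is active.
Activator RudV is present, so *vorK* is transcribed.
So VorK is produced and active.
Turanose is present, so ElnH is active.
KepG is constitutively active in this strain.
With repressor ElnH bound, *purY* is not transcribed.
So PurY is not produced.
With repressor VorK bound, *wexS* is not transcribed.

OFF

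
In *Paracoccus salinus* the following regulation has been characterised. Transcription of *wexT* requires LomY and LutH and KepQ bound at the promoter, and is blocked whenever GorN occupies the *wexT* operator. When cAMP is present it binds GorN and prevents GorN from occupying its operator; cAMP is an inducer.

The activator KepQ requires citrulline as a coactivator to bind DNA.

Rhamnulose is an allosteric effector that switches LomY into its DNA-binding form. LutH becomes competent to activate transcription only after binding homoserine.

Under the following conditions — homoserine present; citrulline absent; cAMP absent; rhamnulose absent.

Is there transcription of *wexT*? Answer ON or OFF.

Rhamnulose is absent, so LomY is inactive.
Homoserine is present, so LutH is active.
cAMP is absent, so GorN is active.
Citrulline is absent, so KepQ is inactive.
With repressor GorN bound, *wexT* is not transcribed.

OFF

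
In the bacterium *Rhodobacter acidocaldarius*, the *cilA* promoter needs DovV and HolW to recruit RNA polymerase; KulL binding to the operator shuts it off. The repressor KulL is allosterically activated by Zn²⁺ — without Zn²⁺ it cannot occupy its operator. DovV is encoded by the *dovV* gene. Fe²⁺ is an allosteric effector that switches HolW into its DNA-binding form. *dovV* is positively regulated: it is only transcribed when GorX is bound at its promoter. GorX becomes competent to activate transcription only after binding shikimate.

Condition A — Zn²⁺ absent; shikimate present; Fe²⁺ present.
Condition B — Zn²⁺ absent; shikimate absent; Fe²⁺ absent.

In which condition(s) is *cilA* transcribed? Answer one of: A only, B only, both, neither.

Condition A:
Zn²⁺ is absent, so KulL is inactive.
Shikimate is present, so GorX is active.
No repressor is bound and GorX is active, so *dovV* is transcribed.
So DovV is produced and active.
Fe²⁺ is present, so HolW is active.
No repressor is bound and DovV and HolW are active, so *cilA* is transcribed.
→ *cilA* is ON in A.
Condition B:
Zn²⁺ is absent, so KulL is inactive.
Shikimate is absent, so GorX is inactive.
Required activator GorX is absent, so *dovV* is not transcribed.
So DovV is not produced.
Fe²⁺ is absent, so HolW is inactive.
Required activator DovV is absent, so *cilA* is not transcribed.
→ *cilA* is OFF in B.

A only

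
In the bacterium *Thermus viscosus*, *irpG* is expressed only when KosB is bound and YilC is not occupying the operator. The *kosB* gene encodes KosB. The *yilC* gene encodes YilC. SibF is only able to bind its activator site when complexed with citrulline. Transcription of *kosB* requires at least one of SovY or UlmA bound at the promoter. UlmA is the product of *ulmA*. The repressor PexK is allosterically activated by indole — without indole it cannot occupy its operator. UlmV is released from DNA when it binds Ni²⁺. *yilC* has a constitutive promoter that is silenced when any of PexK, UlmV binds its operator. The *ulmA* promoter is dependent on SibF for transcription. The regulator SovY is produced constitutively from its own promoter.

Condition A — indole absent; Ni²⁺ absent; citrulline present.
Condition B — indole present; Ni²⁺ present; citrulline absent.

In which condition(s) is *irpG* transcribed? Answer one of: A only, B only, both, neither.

both

Condition A:
Indole is absent, so PexK is inactive.
Ni²⁺ is absent, so UlmV is active.
With repressor UlmV bound, *yilC* is not transcribed.
So YilC is not produced.
SovY is produced constitutively and is active.
Citrulline is present, so SibF is active.
No repressor is bound and SibF is active, so *ulmA* is transcribed.
So UlmA is produced and active.
Activator SovY is present, so *kosB* is transcribed.
So KosB is produced and active.
No repressor is bound and KosB is active, so *irpG* is transcribed.
→ *irpG* is ON in A.
Condition B:
Indole is present, so PexK is active.
Ni²⁺ is present, so UlmV is inactive.
With repressor PexK bound, *yilC* is not transcribed.
So YilC is not produced.
SovY is produced constitutively and is active.
Citrulline is absent, so SibF is inactive.
Required activator SibF is absent, so *ulmA* is not transcribed.
So UlmA is not produced.
Activator SovY is present, so *kosB* is transcribed.
So KosB is produced and active.
No repressor is bound and KosB is active, so *irpG* is transcribed.
→ *irpG* is ON in B.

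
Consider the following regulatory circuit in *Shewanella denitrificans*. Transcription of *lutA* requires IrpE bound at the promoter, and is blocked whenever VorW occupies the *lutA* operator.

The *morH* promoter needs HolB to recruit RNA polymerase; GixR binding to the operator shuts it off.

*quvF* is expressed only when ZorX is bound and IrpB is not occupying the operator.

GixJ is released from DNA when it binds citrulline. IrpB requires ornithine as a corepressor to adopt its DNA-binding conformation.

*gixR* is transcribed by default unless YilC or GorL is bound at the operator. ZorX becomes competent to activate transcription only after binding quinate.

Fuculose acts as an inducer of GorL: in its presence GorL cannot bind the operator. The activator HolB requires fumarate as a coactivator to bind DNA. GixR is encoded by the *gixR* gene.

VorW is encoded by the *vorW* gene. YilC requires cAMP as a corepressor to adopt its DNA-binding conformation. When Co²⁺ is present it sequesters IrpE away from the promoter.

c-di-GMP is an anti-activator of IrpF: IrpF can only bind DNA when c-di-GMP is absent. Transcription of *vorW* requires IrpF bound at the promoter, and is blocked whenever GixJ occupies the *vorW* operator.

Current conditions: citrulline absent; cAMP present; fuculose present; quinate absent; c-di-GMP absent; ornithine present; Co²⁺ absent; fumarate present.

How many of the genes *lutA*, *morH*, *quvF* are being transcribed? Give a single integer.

c-di-GMP is absent, so IrpF is active.
Citrulline is absent, so GixJ is active.
With repressor GixJ bound, *vorW* is not transcribed.
So VorW is not produced.
Co²⁺ is absent, so IrpE is active.
No repressor is bound and IrpE is active, so *lutA* is transcribed.
→ *lutA* is ON.
cAMP is present, so YilC is active.
Fuculose is present, so GorL is inactive.
With repressor YilC bound, *gixR* is not transcribed.
So GixR is not produced.
Fumarate is present, so HolB is active.
No repressor is bound and HolB is active, so *morH* is transcribed.
→ *morH* is ON.
Quinate is absent, so ZorX is inactive.
Ornithine is present, so IrpB is active.
With repressor IrpB bound, *quvF* is not transcribed.
→ *quvF* is OFF.
2 of the 3 genes are transcribed.

2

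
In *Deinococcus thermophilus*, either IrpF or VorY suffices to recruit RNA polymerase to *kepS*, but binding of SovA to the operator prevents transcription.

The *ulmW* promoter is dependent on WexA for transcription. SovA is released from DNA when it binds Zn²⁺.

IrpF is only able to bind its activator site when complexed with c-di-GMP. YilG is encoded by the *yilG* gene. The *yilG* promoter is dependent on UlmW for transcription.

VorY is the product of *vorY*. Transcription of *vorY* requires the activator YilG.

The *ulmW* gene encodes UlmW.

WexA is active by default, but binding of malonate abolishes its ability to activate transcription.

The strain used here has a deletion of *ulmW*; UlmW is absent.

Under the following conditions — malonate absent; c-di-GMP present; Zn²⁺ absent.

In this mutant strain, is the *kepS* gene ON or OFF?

c-di-GMP is present, so IrpF is active.
UlmW is non-functional in this strain, so it has no effect.
Required activator UlmW is absent, so *yilG* is not transcribed.
So YilG is not produced.
Required activator YilG is absent, so *vorY* is not transcribed.
So VorY is not produced.
Zn²⁺ is absent, so SovA is active.
With repressor SovA bound, *kepS* is not transcribed.

OFF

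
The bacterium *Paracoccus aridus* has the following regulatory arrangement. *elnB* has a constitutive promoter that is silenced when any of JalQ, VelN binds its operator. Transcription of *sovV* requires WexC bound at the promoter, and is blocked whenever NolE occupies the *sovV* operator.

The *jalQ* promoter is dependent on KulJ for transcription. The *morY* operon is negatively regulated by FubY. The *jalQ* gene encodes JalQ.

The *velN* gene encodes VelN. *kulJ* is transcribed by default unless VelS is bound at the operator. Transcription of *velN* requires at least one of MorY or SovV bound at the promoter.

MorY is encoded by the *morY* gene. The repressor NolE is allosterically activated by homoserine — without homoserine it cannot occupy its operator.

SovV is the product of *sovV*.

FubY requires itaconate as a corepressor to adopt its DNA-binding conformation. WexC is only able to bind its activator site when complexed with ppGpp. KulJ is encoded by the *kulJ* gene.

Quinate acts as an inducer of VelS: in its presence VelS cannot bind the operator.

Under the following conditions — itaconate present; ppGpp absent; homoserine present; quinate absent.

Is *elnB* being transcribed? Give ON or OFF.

ON

Quinate is absent, so VelS is active.
With repressor VelS bound, *kulJ* is not transcribed.
So KulJ is not produced.
Required activator KulJ is absent, so *jalQ* is not transcribed.
So JalQ is not produced.
Itaconate is present, so FubY is active.
With repressor FubY bound, *morY* is not transcribed.
So MorY is not produced.
ppGpp is absent, so WexC is inactive.
Homoserine is present, so NolE is active.
With repressor NolE bound, *sovV* is not transcribed.
So SovV is not produced.
No activator is available at the *velN* promoter, so *velN* is not transcribed.
So VelN is not produced.
With no repressor bound, *elnB* is transcribed.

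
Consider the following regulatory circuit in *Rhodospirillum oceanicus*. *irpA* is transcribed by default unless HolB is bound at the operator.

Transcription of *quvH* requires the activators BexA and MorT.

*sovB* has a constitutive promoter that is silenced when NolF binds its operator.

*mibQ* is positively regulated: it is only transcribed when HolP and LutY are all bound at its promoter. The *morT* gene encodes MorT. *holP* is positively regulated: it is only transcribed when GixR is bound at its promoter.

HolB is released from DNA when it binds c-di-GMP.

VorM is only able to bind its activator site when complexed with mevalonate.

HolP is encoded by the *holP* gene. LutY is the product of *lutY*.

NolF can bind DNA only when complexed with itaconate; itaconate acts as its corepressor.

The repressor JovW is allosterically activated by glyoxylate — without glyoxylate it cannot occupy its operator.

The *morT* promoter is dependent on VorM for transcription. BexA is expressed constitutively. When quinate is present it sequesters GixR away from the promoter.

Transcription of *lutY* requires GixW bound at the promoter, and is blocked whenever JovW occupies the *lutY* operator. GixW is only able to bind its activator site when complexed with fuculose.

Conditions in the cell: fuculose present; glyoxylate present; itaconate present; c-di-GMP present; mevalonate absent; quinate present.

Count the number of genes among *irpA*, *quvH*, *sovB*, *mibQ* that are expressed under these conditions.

1

c-di-GMP is present, so HolB is inactive.
With no repressor bound, *irpA* is transcribed.
→ *irpA* is ON.
BexA is produced constitutively and is active.
Mevalonate is absent, so VorM is inactive.
Required activator VorM is absent, so *morT* is not transcribed.
So MorT is not produced.
Required activator MorT is absent, so *quvH* is not transcribed.
→ *quvH* is OFF.
Itaconate is present, so NolF is active.
With repressor NolF bound, *sovB* is not transcribed.
→ *sovB* is OFF.
Quinate is present, so GixR is inactive.
Required activator GixR is absent, so *holP* is not transcribed.
So HolP is not produced.
Glyoxylate is present, so JovW is active.
Fuculose is present, so GixW is active.
With repressor JovW bound, *lutY* is not transcribed.
So LutY is not produced.
Required activator HolP is absent, so *mibQ* is not transcribed.
→ *mibQ* is OFF.
1 of the 4 genes is transcribed.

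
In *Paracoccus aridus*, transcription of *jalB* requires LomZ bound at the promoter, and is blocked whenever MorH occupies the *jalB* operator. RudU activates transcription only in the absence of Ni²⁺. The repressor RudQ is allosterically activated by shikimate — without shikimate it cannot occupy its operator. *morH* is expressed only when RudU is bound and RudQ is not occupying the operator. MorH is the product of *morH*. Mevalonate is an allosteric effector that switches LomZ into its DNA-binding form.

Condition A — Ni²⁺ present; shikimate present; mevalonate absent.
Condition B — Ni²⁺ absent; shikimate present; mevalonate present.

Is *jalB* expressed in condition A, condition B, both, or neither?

B only

Condition A:
Ni²⁺ is present, so RudU is inactive.
Shikimate is present, so RudQ is active.
With repressor RudQ bound, *morH* is not transcribed.
So MorH is not produced.
Mevalonate is absent, so LomZ is inactive.
Required activator LomZ is absent, so *jalB* is not transcribed.
→ *jalB* is OFF in A.
Condition B:
Ni²⁺ is absent, so RudU is active.
Shikimate is present, so RudQ is active.
With repressor RudQ bound, *morH* is not transcribed.
So MorH is not produced.
Mevalonate is present, so LomZ is active.
No repressor is bound and LomZ is active, so *jalB* is transcribed.
→ *jalB* is ON in B.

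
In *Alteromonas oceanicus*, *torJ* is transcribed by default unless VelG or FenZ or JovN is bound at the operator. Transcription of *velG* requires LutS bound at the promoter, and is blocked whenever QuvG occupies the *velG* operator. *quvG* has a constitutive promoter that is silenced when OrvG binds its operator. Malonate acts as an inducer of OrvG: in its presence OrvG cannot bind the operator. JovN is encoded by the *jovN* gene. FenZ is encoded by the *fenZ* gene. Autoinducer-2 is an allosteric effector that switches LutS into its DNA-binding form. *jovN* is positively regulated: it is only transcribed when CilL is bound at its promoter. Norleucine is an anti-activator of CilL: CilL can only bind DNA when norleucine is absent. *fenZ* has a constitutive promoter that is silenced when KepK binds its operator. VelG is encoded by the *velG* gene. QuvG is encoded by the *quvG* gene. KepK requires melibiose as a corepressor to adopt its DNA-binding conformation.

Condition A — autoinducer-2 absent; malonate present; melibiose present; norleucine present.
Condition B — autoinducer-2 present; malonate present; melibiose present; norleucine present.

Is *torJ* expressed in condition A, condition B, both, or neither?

both

Condition A:
Autoinducer-2 is absent, so LutS is inactive.
Malonate is present, so OrvG is inactive.
With no repressor bound, *quvG* is transcribed.
So QuvG is produced and active.
With repressor QuvG bound, *velG* is not transcribed.
So VelG is not produced.
Melibiose is present, so KepK is active.
With repressor KepK bound, *fenZ* is not transcribed.
So FenZ is not produced.
Norleucine is present, so CilL is inactive.
Required activator CilL is absent, so *jovN* is not transcribed.
So JovN is not produced.
With no repressor bound, *torJ* is transcribed.
→ *torJ* is ON in A.
Condition B:
Autoinducer-2 is present, so LutS is active.
Malonate is present, so OrvG is inactive.
With no repressor bound, *quvG* is transcribed.
So QuvG is produced and active.
With repressor QuvG bound, *velG* is not transcribed.
So VelG is not produced.
Melibiose is present, so KepK is active.
With repressor KepK bound, *fenZ* is not transcribed.
So FenZ is not produced.
Norleucine is present, so CilL is inactive.
Required activator CilL is absent, so *jovN* is not transcribed.
So JovN is not produced.
With no repressor bound, *torJ* is transcribed.
→ *torJ* is ON in B.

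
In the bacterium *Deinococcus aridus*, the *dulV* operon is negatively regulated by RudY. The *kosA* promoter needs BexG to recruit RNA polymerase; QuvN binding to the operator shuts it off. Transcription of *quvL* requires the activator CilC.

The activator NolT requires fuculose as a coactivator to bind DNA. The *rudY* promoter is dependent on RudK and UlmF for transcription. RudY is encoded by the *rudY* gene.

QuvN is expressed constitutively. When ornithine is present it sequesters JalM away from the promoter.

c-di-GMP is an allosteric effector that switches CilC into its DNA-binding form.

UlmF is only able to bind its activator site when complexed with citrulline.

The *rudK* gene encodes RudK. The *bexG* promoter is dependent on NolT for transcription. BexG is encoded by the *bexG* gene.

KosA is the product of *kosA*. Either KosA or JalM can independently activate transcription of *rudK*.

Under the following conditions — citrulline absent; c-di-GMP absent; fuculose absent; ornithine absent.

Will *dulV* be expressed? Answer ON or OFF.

Fuculose is absent, so NolT is inactive.
Required activator NolT is absent, so *bexG* is not transcribed.
So BexG is not produced.
QuvN is produced constitutively and is active.
With repressor QuvN bound, *kosA* is not transcribed.
So KosA is not produced.
Ornithine is absent, so JalM is active.
Activator JalM is present, so *rudK* is transcribed.
So RudK is produced and active.
Citrulline is absent, so UlmF is inactive.
Required activator UlmF is absent, so *rudY* is not transcribed.
So RudY is not produced.
With no repressor bound, *dulV* is transcribed.

ON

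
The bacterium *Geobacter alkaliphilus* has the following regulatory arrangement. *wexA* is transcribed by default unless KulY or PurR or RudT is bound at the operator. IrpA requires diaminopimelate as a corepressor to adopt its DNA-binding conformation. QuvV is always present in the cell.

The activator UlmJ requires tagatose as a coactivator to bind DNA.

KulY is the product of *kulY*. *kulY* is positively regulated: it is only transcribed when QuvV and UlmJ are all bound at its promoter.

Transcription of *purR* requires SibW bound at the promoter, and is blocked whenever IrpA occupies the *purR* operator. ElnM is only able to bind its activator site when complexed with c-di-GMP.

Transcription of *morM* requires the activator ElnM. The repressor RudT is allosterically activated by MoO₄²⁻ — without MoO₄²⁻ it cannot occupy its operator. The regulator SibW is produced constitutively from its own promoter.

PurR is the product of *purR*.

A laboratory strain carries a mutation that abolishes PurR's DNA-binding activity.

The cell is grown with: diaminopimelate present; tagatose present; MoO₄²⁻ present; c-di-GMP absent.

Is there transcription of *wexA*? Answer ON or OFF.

OFF

QuvV is produced constitutively and is active.
Tagatose is present, so UlmJ is active.
No repressor is bound and QuvV and UlmJ are active, so *kulY* is transcribed.
So KulY is produced and active.
PurR is non-functional in this strain, so it has no effect.
MoO₄²⁻ is present, so RudT is active.
With repressor KulY bound, *wexA* is not transcribed.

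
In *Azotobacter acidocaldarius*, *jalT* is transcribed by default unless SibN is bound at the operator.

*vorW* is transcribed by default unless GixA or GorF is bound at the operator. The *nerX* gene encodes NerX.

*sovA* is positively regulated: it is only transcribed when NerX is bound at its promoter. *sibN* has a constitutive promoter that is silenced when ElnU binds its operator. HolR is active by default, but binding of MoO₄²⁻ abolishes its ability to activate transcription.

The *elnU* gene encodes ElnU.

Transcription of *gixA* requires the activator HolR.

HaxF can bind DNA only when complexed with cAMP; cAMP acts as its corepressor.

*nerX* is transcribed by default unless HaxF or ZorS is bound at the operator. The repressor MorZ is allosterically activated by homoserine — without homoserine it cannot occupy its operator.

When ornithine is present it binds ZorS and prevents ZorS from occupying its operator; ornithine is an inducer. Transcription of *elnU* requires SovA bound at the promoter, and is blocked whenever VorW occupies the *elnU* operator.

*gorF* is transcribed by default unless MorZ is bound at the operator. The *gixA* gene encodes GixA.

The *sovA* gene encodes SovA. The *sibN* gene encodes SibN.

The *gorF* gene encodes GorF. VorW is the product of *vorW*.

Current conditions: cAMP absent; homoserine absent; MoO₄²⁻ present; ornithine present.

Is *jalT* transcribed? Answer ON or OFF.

MoO₄²⁻ is present, so HolR is inactive.
Required activator HolR is absent, so *gixA* is not transcribed.
So GixA is not produced.
Homoserine is absent, so MorZ is inactive.
With no repressor bound, *gorF* is transcribed.
So GorF is produced and active.
With repressor GorF bound, *vorW* is not transcribed.
So VorW is not produced.
cAMP is absent, so HaxF is inactive.
Ornithine is present, so ZorS is inactive.
With no repressor bound, *nerX* is transcribed.
So NerX is produced and active.
No repressor is bound and NerX is active, so *sovA* is transcribed.
So SovA is produced and active.
No repressor is bound and SovA is active, so *elnU* is transcribed.
So ElnU is produced and active.
With repressor ElnU bound, *sibN* is not transcribed.
So SibN is not produced.
With no repressor bound, *jalT* is transcribed.

ON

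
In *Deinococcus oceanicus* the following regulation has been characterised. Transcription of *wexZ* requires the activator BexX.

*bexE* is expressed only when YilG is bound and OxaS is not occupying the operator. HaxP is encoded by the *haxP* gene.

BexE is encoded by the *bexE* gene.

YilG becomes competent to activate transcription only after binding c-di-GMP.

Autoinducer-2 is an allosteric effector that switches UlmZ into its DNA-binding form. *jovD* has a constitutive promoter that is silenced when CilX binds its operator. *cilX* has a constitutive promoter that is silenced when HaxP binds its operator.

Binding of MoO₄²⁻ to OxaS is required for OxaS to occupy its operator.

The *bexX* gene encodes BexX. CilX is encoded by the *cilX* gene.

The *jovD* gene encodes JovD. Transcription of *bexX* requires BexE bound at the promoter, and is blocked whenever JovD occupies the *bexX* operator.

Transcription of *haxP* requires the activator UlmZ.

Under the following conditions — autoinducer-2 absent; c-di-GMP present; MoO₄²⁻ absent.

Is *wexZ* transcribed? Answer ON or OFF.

ON

Autoinducer-2 is absent, so UlmZ is inactive.
Required activator UlmZ is absent, so *haxP* is not transcribed.
So HaxP is not produced.
With no repressor bound, *cilX* is transcribed.
So CilX is produced and active.
With repressor CilX bound, *jovD* is not transcribed.
So JovD is not produced.
c-di-GMP is present, so YilG is active.
MoO₄²⁻ is absent, so OxaS is inactive.
No repressor is bound and YilG is active, so *bexE* is transcribed.
So BexE is produced and active.
No repressor is bound and BexE is active, so *bexX* is transcribed.
So BexX is produced and active.
No repressor is bound and BexX is active, so *wexZ* is transcribed.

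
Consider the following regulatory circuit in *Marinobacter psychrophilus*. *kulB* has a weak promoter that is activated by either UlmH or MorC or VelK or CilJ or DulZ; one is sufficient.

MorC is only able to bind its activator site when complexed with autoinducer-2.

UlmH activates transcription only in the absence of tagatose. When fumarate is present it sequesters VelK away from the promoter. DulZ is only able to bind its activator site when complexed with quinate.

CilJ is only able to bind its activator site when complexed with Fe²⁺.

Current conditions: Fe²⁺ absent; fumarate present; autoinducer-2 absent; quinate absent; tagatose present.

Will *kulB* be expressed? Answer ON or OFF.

Tagatose is present, so UlmH is inactive.
Autoinducer-2 is absent, so MorC is inactive.
Fumarate is present, so VelK is inactive.
Fe²⁺ is absent, so CilJ is inactive.
Quinate is absent, so DulZ is inactive.
No activator is available at the *kulB* promoter, so *kulB* is not transcribed.

OFF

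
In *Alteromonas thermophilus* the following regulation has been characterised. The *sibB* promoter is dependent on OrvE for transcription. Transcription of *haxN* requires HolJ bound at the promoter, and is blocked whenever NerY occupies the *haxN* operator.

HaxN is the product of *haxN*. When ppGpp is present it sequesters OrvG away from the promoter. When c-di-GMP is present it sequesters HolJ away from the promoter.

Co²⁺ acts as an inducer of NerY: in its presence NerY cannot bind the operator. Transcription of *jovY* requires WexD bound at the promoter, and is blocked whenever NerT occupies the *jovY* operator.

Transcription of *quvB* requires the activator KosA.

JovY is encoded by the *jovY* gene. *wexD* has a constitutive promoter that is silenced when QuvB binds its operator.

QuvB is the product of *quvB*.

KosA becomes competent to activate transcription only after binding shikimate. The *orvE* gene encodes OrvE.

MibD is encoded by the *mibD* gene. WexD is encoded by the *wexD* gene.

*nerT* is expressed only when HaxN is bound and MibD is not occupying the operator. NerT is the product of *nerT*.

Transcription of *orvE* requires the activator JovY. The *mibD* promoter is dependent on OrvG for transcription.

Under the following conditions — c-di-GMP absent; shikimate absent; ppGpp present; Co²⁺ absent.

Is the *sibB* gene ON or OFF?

ON

Co²⁺ is absent, so NerY is active.
c-di-GMP is absent, so HolJ is active.
With repressor NerY bound, *haxN* is not transcribed.
So HaxN is not produced.
ppGpp is present, so OrvG is inactive.
Required activator OrvG is absent, so *mibD* is not transcribed.
So MibD is not produced.
Required activator HaxN is absent, so *nerT* is not transcribed.
So NerT is not produced.
Shikimate is absent, so KosA is inactive.
Required activator KosA is absent, so *quvB* is not transcribed.
So QuvB is not produced.
With no repressor bound, *wexD* is transcribed.
So WexD is produced and active.
No repressor is bound and WexD is active, so *jovY* is transcribed.
So JovY is produced and active.
No repressor is bound and JovY is active, so *orvE* is transcribed.
So OrvE is produced and active.
No repressor is bound and OrvE is active, so *sibB* is transcribed.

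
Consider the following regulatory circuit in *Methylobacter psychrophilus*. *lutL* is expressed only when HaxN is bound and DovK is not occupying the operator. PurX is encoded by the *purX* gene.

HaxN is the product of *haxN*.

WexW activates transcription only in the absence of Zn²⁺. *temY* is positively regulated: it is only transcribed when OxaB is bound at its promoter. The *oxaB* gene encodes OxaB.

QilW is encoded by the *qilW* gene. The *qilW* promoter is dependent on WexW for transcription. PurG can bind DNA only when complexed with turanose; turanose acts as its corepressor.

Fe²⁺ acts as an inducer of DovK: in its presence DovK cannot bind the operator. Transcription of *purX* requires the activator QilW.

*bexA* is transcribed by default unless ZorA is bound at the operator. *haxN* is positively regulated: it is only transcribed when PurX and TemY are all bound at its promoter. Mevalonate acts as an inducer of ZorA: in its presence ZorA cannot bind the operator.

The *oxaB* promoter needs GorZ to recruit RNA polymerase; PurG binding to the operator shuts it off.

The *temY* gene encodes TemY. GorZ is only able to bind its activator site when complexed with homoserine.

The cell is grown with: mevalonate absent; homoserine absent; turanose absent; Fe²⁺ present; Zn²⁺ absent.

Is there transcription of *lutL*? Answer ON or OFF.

Fe²⁺ is present, so DovK is inactive.
Zn²⁺ is absent, so WexW is active.
No repressor is bound and WexW is active, so *qilW* is transcribed.
So QilW is produced and active.
No repressor is bound and QilW is active, so *purX* is transcribed.
So PurX is produced and active.
Homoserine is absent, so GorZ is inactive.
Turanose is absent, so PurG is inactive.
Required activator GorZ is absent, so *oxaB* is not transcribed.
So OxaB is not produced.
Required activator OxaB is absent, so *temY* is not transcribed.
So TemY is not produced.
Required activator TemY is absent, so *haxN* is not transcribed.
So HaxN is not produced.
Required activator HaxN is absent, so *lutL* is not transcribed.

OFF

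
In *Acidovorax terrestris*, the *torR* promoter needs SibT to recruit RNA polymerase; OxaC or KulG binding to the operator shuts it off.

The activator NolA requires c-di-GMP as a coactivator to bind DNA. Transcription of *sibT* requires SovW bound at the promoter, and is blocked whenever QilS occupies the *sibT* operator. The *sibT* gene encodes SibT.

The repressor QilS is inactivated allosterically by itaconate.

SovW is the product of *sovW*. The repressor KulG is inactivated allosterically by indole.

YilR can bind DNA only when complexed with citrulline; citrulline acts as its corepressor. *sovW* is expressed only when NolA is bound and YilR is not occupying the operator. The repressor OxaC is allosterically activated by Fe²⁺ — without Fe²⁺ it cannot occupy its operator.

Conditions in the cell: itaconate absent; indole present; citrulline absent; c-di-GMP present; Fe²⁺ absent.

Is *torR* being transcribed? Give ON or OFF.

Itaconate is absent, so QilS is active.
Citrulline is absent, so YilR is inactive.
c-di-GMP is present, so NolA is active.
No repressor is bound and NolA is active, so *sovW* is transcribed.
So SovW is produced and active.
With repressor QilS bound, *sibT* is not transcribed.
So SibT is not produced.
Fe²⁺ is absent, so OxaC is inactive.
Indole is present, so KulG is inactive.
Required activator SibT is absent, so *torR* is not transcribed.

OFF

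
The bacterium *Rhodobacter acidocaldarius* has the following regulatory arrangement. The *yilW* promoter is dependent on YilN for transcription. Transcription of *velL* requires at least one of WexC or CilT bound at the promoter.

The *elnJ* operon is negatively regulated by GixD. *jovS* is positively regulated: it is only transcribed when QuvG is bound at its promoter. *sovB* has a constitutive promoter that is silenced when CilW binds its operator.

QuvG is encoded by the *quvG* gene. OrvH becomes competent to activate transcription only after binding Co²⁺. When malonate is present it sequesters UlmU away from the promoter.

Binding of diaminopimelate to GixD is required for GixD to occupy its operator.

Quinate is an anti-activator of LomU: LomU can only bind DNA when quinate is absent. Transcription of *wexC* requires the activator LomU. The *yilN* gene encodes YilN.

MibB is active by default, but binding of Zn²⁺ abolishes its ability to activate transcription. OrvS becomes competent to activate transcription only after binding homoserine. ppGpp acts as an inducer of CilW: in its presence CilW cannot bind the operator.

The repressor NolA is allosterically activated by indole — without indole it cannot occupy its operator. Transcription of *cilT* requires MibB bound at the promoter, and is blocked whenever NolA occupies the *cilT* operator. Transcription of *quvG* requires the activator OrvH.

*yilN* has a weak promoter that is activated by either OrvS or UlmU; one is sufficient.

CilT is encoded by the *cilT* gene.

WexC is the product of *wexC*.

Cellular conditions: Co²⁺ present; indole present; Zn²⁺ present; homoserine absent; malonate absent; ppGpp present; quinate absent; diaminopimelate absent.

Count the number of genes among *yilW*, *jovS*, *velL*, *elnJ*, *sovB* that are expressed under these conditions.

Homoserine is absent, so OrvS is inactive.
Malonate is absent, so UlmU is active.
Activator UlmU is present, so *yilN* is transcribed.
So YilN is produced and active.
No repressor is bound and YilN is active, so *yilW* is transcribed.
→ *yilW* is ON.
Co²⁺ is present, so OrvH is active.
No repressor is bound and OrvH is active, so *quvG* is transcribed.
So QuvG is produced and active.
No repressor is bound and QuvG is active, so *jovS* is transcribed.
→ *jovS* is ON.
Quinate is absent, so LomU is active.
No repressor is bound and LomU is active, so *wexC* is transcribed.
So WexC is produced and active.
Indole is present, so NolA is active.
Zn²⁺ is present, so MibB is inactive.
With repressor NolA bound, *cilT* is not transcribed.
So CilT is not produced.
Activator WexC is present, so *velL* is transcribed.
→ *velL* is ON.
Diaminopimelate is absent, so GixD is inactive.
With no repressor bound, *elnJ* is transcribed.
→ *elnJ* is ON.
ppGpp is present, so CilW is inactive.
With no repressor bound, *sovB* is transcribed.
→ *sovB* is ON.
5 of the 5 genes are transcribed.

5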